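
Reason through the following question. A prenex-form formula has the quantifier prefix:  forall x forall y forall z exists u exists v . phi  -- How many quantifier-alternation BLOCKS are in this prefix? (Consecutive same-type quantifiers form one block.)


Quantifier-type sequence: A A A E E  (A=forall, E=exists)
Group into maximal same-type runs:
  Ax3 | Ex2
Number of blocks = 2

2


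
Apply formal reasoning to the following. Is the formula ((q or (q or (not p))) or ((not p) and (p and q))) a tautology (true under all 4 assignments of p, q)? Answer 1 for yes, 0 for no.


Check all 4 assignments:
p=0, q=0: 1
p=0, q=1: 1
p=1, q=0: 0
p=1, q=1: 1
Satisfying count = 3/4.
Tautology iff count = 4: no.

0


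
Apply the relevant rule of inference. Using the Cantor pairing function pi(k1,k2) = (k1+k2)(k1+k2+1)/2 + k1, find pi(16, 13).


k1 + k2 = 29
(k1+k2)(k1+k2+1)/2 = 29 * 30 / 2 = 435
pi = 435 + 16 = 451

451


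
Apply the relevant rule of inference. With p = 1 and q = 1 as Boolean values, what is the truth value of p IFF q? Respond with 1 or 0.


p = 1, q = 1
Operation: p IFF q
Evaluate: 1 IFF 1 = 1

1


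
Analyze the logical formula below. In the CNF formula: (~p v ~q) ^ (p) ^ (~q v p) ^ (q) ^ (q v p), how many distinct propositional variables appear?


Identify each variable that appears in the formula.
Variables found: p, q
Count = 2

2


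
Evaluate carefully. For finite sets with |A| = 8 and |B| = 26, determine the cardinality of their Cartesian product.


The Cartesian product A x B contains all ordered pairs (a, b).
|A x B| = |A| * |B| = 8 * 26 = 208

208


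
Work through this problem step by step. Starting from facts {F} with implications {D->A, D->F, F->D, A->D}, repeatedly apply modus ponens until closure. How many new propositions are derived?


Initial facts: {F}
Apply modus ponens to closure:
  F and F->D  =>  D
  D and D->A  =>  A
Final known: {A, D, F}
New propositions: {A, D}
Count = 2

2


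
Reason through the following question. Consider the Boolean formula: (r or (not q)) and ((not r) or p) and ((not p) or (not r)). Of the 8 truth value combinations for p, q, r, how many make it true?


Evaluate all 8 assignments for p, q, r:
p=0, q=0, r=0: 1
p=0, q=0, r=1: 0
p=0, q=1, r=0: 0
p=0, q=1, r=1: 0
p=1, q=0, r=0: 1
p=1, q=0, r=1: 0
p=1, q=1, r=0: 0
p=1, q=1, r=1: 0
Satisfying count = 2

2


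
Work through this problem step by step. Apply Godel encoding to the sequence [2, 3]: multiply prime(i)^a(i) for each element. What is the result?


Encode each element as an exponent of the corresponding prime:
  2^2 = 4
  3^3 = 27
Product = 4 * 27 = 108

108


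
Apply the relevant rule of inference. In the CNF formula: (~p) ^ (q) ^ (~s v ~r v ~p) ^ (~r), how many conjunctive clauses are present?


A CNF formula is a conjunction of clauses.
Clauses are separated by ^.
Counting the conjuncts: 4 clauses.

4


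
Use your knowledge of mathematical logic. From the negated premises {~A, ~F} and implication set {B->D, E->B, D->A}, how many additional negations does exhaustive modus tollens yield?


Initial negated facts: {~A, ~F}
Apply modus tollens to closure:
  ~A and D->A  =>  ~D
  ~D and B->D  =>  ~B
  ~B and E->B  =>  ~E
Final negated: {~A, ~B, ~D, ~E, ~F}
New negations: {~B, ~D, ~E}
Count = 3

3


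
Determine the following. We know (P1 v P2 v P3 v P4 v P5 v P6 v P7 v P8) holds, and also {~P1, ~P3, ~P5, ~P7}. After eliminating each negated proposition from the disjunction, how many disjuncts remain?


Original disjuncts (8): P1, P2, P3, P4, P5, P6, P7, P8
Negated (eliminate): ~P1, ~P3, ~P5, ~P7
Remaining disjuncts: P2, P4, P6, P8
Count = 8 - 4 = 4

4


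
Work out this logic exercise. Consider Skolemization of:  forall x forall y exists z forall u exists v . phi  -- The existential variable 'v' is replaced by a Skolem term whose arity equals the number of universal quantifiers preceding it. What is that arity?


Quantifier prefix: forall x forall y exists z forall u exists v
'v' is existentially quantified at position 5.
Universal variables preceding it: x, y, u
Skolem function arity = 3

3


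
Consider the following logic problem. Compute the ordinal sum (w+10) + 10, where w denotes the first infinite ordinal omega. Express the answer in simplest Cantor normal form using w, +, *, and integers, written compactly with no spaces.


Compute (w+10) + 10.
Ordinal + is associative but NOT commutative; for finite n>0, n + w = w but w + n stays w+n.
By associativity: (w+10) + 10 = w + (10+10) = w+20.
Result = w+20

w+20


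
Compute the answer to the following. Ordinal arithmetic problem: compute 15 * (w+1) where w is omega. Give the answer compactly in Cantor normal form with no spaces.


Compute 15 * (w+1).
Ordinal * is associative and left-distributive over +, but NOT commutative; for finite n>1, n*w = w but w*n stays w*n.
By left-distributivity: 15 * (w+1) = 15*w + 15*1 = w + 15 = w+15.
Result = w+15

w+15


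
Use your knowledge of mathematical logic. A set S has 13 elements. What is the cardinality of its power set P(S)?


The power set of a set with n elements has 2^n elements.
|P(S)| = 2^13 = 8192

8192


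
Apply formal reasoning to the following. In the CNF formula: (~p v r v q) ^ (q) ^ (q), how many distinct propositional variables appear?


Identify each variable that appears in the formula.
Variables found: p, q, r
Count = 3

3


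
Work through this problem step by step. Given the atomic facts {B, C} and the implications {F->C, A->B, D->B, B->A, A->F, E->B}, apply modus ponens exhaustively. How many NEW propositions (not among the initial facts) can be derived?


Initial facts: {B, C}
Apply modus ponens to closure:
  B and B->A  =>  A
  A and A->F  =>  F
Final known: {A, B, C, F}
New propositions: {A, F}
Count = 2

2


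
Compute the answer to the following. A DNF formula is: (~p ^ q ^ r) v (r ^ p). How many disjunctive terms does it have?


A DNF formula is a disjunction of terms (conjunctions).
Terms are separated by v.
Counting the disjuncts: 2 terms.

2


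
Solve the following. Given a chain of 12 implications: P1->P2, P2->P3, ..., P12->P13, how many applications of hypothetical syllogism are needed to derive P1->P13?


With 12 implications in a chain connecting 13 propositions:
P1->P2, P2->P3, ..., P12->P13
Steps needed = (number of implications) - 1 = 12 - 1 = 11

11


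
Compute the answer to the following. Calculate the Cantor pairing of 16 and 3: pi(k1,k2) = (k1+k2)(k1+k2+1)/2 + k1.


k1 + k2 = 19
(k1+k2)(k1+k2+1)/2 = 19 * 20 / 2 = 190
pi = 190 + 16 = 206

206


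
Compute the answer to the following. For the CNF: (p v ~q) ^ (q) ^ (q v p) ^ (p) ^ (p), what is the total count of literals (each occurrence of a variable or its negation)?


Counting literals in each clause:
Clause 1: 2 literal(s)
Clause 2: 1 literal(s)
Clause 3: 2 literal(s)
Clause 4: 1 literal(s)
Clause 5: 1 literal(s)
Total = 7

7


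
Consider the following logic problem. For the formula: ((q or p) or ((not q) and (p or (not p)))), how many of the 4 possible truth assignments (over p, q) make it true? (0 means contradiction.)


Check all 4 assignments:
p=0, q=0: 1
p=0, q=1: 1
p=1, q=0: 1
p=1, q=1: 1
Count of True = 4

4


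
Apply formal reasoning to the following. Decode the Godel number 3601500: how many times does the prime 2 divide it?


Factorize 3601500 by dividing by 2 repeatedly.
Division steps: 2 divides 3601500 exactly 2 time(s).
Exponent of 2 = 2

2


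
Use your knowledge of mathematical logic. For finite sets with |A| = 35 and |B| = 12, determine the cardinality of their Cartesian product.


The Cartesian product A x B contains all ordered pairs (a, b).
|A x B| = |A| * |B| = 35 * 12 = 420

420


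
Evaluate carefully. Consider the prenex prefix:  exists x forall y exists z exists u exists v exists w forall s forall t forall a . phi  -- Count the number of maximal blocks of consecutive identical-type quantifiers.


Quantifier-type sequence: E A E E E E A A A  (A=forall, E=exists)
Group into maximal same-type runs:
  Ex1 | Ax1 | Ex4 | Ax3
Number of blocks = 4

4


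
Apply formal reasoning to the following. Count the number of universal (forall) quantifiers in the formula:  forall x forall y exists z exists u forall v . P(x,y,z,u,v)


Quantifier prefix: forall x forall y exists z exists u forall v
Mark each quantifier type:
  U U E E U
Universal count = 3, Existential count = 2
Asked for universal (forall) quantifiers: 3

3


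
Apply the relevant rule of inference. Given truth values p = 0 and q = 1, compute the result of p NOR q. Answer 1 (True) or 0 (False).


p = 0, q = 1
Operation: p NOR q
Evaluate: 0 NOR 1 = 0

0


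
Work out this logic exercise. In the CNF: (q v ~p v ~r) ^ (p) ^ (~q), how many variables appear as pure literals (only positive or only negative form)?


Check each variable for pure literal status:
p: mixed (not pure)
q: mixed (not pure)
r: pure negative
Pure literal count = 1

1


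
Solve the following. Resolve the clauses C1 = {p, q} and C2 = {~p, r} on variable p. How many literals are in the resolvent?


Remove p from C1 and ~p from C2.
C1 remainder: {q}
C2 remainder: {r}
Union (resolvent): {q, r}
Resolvent has 2 literal(s).

2


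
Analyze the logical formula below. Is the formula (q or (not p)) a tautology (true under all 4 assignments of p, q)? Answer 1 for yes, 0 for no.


Check all 4 assignments:
p=0, q=0: 1
p=0, q=1: 1
p=1, q=0: 0
p=1, q=1: 1
Satisfying count = 3/4.
Tautology iff count = 4: no.

0


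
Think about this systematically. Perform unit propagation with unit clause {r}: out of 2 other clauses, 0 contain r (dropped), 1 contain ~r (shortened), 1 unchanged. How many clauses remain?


Satisfied (removed): 0
Shortened (remain): 1
Unchanged (remain): 1
Remaining = 1 + 1 = 2

2


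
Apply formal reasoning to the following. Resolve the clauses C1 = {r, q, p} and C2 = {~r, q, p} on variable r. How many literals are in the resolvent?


Remove r from C1 and ~r from C2.
C1 remainder: {q, p}
C2 remainder: {q, p}
Union (resolvent): {p, q}
Resolvent has 2 literal(s).

2


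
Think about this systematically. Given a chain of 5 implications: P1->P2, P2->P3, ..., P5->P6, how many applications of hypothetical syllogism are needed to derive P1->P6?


With 5 implications in a chain connecting 6 propositions:
P1->P2, P2->P3, ..., P5->P6
Steps needed = (number of implications) - 1 = 5 - 1 = 4

4


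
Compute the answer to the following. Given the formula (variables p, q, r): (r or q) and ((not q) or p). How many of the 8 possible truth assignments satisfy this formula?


Evaluate all 8 assignments for p, q, r:
p=0, q=0, r=0: 0
p=0, q=0, r=1: 1
p=0, q=1, r=0: 0
p=0, q=1, r=1: 0
p=1, q=0, r=0: 0
p=1, q=0, r=1: 1
p=1, q=1, r=0: 1
p=1, q=1, r=1: 1
Satisfying count = 4

4


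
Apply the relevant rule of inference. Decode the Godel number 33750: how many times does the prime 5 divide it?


Factorize 33750 by dividing by 5 repeatedly.
Division steps: 5 divides 33750 exactly 4 time(s).
Exponent of 5 = 4

4


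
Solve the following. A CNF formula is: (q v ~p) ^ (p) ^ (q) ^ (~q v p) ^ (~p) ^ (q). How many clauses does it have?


A CNF formula is a conjunction of clauses.
Clauses are separated by ^.
Counting the conjuncts: 6 clauses.

6


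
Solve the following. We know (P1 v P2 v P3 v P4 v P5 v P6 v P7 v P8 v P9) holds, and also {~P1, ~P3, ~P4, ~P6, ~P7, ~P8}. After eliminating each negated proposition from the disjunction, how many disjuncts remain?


Original disjuncts (9): P1, P2, P3, P4, P5, P6, P7, P8, P9
Negated (eliminate): ~P1, ~P3, ~P4, ~P6, ~P7, ~P8
Remaining disjuncts: P2, P5, P9
Count = 9 - 6 = 3

3


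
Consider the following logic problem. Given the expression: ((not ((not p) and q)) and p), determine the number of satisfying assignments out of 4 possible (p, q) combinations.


Check all 4 assignments:
p=0, q=0: 0
p=0, q=1: 0
p=1, q=0: 1
p=1, q=1: 1
Count of True = 2

2


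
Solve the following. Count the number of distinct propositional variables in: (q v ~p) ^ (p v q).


Identify each variable that appears in the formula.
Variables found: p, q
Count = 2

2


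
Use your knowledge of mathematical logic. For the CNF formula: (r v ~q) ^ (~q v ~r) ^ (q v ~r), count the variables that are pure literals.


Check each variable for pure literal status:
p: absent (not pure)
q: mixed (not pure)
r: mixed (not pure)
Pure literal count = 0

0


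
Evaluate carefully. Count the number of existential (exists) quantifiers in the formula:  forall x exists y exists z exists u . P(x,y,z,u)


Quantifier prefix: forall x exists y exists z exists u
Mark each quantifier type:
  U E E E
Universal count = 1, Existential count = 3
Asked for existential (exists) quantifiers: 3

3


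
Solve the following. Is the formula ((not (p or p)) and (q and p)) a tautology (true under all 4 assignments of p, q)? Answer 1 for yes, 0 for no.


Check all 4 assignments:
p=0, q=0: 0
p=0, q=1: 0
p=1, q=0: 0
p=1, q=1: 0
Satisfying count = 0/4.
Tautology iff count = 4: no.

0


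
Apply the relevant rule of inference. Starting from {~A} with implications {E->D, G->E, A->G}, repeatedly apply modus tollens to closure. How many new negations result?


Initial negated facts: {~A}
Apply modus tollens to closure:
  (no implication fires)
Final negated: {~A}
New negations: {(none)}
Count = 0

0


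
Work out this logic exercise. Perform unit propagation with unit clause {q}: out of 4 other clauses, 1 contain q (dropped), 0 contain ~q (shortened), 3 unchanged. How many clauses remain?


Satisfied (removed): 1
Shortened (remain): 0
Unchanged (remain): 3
Remaining = 0 + 3 = 3

3


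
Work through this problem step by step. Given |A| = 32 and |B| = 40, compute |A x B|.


The Cartesian product A x B contains all ordered pairs (a, b).
|A x B| = |A| * |B| = 32 * 40 = 1280

1280


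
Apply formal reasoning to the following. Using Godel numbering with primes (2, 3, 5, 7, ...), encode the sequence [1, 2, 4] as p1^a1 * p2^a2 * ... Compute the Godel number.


Encode each element as an exponent of the corresponding prime:
  2^1 = 2
  3^2 = 9
  5^4 = 625
Product = 2 * 9 * 625 = 11250

11250


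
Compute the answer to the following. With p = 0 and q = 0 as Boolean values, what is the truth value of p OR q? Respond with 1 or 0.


p = 0, q = 0
Operation: p OR q
Evaluate: 0 OR 0 = 0

0


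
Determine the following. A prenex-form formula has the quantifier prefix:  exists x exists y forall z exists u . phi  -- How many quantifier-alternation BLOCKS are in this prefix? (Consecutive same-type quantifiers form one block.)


Quantifier-type sequence: E E A E  (A=forall, E=exists)
Group into maximal same-type runs:
  Ex2 | Ax1 | Ex1
Number of blocks = 3

3


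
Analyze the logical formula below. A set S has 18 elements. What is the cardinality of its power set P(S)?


The power set of a set with n elements has 2^n elements.
|P(S)| = 2^18 = 262144

262144


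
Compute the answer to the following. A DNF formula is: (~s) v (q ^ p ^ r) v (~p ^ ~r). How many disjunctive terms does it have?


A DNF formula is a disjunction of terms (conjunctions).
Terms are separated by v.
Counting the disjuncts: 3 terms.

3


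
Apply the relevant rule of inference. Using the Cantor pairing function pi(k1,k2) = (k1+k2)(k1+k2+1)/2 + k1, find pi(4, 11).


k1 + k2 = 15
(k1+k2)(k1+k2+1)/2 = 15 * 16 / 2 = 120
pi = 120 + 4 = 124

124


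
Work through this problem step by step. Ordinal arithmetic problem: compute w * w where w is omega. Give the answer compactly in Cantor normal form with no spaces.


Compute w * w.
Ordinal * is associative and left-distributive over +, but NOT commutative; for finite n>1, n*w = w but w*n stays w*n.
w * w = w^2 by definition.
Result = w^2

w^2


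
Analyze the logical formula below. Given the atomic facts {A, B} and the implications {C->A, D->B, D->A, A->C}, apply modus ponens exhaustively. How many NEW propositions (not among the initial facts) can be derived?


Initial facts: {A, B}
Apply modus ponens to closure:
  A and A->C  =>  C
Final known: {A, B, C}
New propositions: {C}
Count = 1

1


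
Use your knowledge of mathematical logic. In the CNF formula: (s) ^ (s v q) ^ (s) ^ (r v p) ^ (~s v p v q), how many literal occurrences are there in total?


Counting literals in each clause:
Clause 1: 1 literal(s)
Clause 2: 2 literal(s)
Clause 3: 1 literal(s)
Clause 4: 2 literal(s)
Clause 5: 3 literal(s)
Total = 9

9


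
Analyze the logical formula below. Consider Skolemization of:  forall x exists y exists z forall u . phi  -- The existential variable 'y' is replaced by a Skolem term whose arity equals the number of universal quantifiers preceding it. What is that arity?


Quantifier prefix: forall x exists y exists z forall u
'y' is existentially quantified at position 2.
Universal variables preceding it: x
Skolem function arity = 1

1


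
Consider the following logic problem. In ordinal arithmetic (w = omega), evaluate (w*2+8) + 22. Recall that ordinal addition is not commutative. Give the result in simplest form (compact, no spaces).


Compute (w*2+8) + 22.
Ordinal + is associative but NOT commutative; for finite n>0, n + w = w but w + n stays w+n.
By associativity: (w*2+8) + 22 = w*2 + (8+22) = w*2+30.
Result = w*2+30

w*2+30


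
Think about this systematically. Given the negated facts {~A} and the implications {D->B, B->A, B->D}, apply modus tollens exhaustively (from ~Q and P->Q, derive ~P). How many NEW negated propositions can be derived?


Initial negated facts: {~A}
Apply modus tollens to closure:
  ~A and B->A  =>  ~B
  ~B and D->B  =>  ~D
Final negated: {~A, ~B, ~D}
New negations: {~B, ~D}
Count = 2

2


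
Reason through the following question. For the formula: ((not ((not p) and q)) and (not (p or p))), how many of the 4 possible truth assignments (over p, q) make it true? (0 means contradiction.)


Check all 4 assignments:
p=0, q=0: 1
p=0, q=1: 0
p=1, q=0: 0
p=1, q=1: 0
Count of True = 1

1


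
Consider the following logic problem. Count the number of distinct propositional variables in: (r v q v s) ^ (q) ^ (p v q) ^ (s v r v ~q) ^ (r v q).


Identify each variable that appears in the formula.
Variables found: p, q, r, s
Count = 4

4


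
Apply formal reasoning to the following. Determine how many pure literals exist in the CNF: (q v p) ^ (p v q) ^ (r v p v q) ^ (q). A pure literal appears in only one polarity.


Check each variable for pure literal status:
p: pure positive
q: pure positive
r: pure positive
Pure literal count = 3

3


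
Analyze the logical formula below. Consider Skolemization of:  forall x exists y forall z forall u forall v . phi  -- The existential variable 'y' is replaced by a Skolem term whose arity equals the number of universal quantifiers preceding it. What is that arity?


Quantifier prefix: forall x exists y forall z forall u forall v
'y' is existentially quantified at position 2.
Universal variables preceding it: x
Skolem function arity = 1

1


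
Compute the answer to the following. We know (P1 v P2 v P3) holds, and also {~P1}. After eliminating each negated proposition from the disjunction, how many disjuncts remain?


Original disjuncts (3): P1, P2, P3
Negated (eliminate): ~P1
Remaining disjuncts: P2, P3
Count = 3 - 1 = 2

2


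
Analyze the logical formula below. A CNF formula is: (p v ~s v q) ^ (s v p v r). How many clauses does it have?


A CNF formula is a conjunction of clauses.
Clauses are separated by ^.
Counting the conjuncts: 2 clauses.

2


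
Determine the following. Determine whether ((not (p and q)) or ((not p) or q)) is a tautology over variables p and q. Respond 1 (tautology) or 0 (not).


Check all 4 assignments:
p=0, q=0: 1
p=0, q=1: 1
p=1, q=0: 1
p=1, q=1: 1
Satisfying count = 4/4.
Tautology iff count = 4: yes.

1


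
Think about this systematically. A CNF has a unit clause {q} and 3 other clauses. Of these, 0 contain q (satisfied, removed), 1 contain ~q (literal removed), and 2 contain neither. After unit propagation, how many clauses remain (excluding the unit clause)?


Satisfied (removed): 0
Shortened (remain): 1
Unchanged (remain): 2
Remaining = 1 + 2 = 3

3


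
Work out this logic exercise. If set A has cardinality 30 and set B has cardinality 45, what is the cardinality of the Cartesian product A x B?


The Cartesian product A x B contains all ordered pairs (a, b).
|A x B| = |A| * |B| = 30 * 45 = 1350

1350


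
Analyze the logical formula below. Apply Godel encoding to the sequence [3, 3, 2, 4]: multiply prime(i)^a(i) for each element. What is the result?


Encode each element as an exponent of the corresponding prime:
  2^3 = 8
  3^3 = 27
  5^2 = 25
  7^4 = 2401
Product = 8 * 27 * 25 * 2401 = 12965400

12965400


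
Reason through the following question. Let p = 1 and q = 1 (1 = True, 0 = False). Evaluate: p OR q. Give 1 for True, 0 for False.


p = 1, q = 1
Operation: p OR q
Evaluate: 1 OR 1 = 1

1


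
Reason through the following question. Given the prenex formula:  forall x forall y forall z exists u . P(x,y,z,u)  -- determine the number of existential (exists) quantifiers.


Quantifier prefix: forall x forall y forall z exists u
Mark each quantifier type:
  U U U E
Universal count = 3, Existential count = 1
Asked for existential (exists) quantifiers: 1

1


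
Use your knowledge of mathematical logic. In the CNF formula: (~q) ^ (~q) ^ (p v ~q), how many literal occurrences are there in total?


Counting literals in each clause:
Clause 1: 1 literal(s)
Clause 2: 1 literal(s)
Clause 3: 2 literal(s)
Total = 4

4


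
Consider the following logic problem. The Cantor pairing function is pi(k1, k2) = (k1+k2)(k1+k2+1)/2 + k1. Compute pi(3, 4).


k1 + k2 = 7
(k1+k2)(k1+k2+1)/2 = 7 * 8 / 2 = 28
pi = 28 + 3 = 31

31


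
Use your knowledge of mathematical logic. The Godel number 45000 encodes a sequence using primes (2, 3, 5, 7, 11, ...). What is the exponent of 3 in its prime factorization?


Factorize 45000 by dividing by 3 repeatedly.
Division steps: 3 divides 45000 exactly 2 time(s).
Exponent of 3 = 2

2


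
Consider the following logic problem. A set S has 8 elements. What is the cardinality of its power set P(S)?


The power set of a set with n elements has 2^n elements.
|P(S)| = 2^8 = 256

256


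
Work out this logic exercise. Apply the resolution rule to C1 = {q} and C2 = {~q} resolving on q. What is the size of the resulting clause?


Remove q from C1 and ~q from C2.
C1 remainder: {}
C2 remainder: {}
Union (resolvent): {} (empty clause)
Resolvent has 0 literal(s).

0


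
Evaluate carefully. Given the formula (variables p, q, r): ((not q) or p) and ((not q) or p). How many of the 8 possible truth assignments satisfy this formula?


Evaluate all 8 assignments for p, q, r:
p=0, q=0, r=0: 1
p=0, q=0, r=1: 1
p=0, q=1, r=0: 0
p=0, q=1, r=1: 0
p=1, q=0, r=0: 1
p=1, q=0, r=1: 1
p=1, q=1, r=0: 1
p=1, q=1, r=1: 1
Satisfying count = 6

6


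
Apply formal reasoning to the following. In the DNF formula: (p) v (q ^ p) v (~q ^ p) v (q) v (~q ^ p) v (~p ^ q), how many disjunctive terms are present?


A DNF formula is a disjunction of terms (conjunctions).
Terms are separated by v.
Counting the disjuncts: 6 terms.

6


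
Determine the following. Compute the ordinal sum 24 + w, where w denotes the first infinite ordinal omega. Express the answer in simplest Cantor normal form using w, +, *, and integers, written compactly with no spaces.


Compute 24 + w.
Ordinal + is associative but NOT commutative; for finite n>0, n + w = w but w + n stays w+n.
Any finite left addend is absorbed by w on the right: 24 + w = w.
Result = w

w


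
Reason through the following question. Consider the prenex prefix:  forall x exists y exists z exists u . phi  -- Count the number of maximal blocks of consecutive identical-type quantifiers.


Quantifier-type sequence: A E E E  (A=forall, E=exists)
Group into maximal same-type runs:
  Ax1 | Ex3
Number of blocks = 2

2


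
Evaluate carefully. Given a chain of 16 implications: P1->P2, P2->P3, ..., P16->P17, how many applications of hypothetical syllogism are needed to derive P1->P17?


With 16 implications in a chain connecting 17 propositions:
P1->P2, P2->P3, ..., P16->P17
Steps needed = (number of implications) - 1 = 16 - 1 = 15

15


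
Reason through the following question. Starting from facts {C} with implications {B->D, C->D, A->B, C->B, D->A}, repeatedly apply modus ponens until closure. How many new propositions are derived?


Initial facts: {C}
Apply modus ponens to closure:
  C and C->D  =>  D
  C and C->B  =>  B
  D and D->A  =>  A
Final known: {A, B, C, D}
New propositions: {A, B, D}
Count = 3

3


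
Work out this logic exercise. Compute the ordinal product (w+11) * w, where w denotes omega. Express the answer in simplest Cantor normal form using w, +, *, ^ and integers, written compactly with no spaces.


Compute (w+11) * w.
Ordinal * is associative and left-distributive over +, but NOT commutative; for finite n>1, n*w = w but w*n stays w*n.
(w+11) * w = sup{(w+11)*k : k<w} = sup{w*k+11} = w^2 (the +11 tail is absorbed in the limit).
Result = w^2

w^2


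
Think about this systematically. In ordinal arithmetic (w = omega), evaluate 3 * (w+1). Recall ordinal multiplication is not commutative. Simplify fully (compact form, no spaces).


Compute 3 * (w+1).
Ordinal * is associative and left-distributive over +, but NOT commutative; for finite n>1, n*w = w but w*n stays w*n.
By left-distributivity: 3 * (w+1) = 3*w + 3*1 = w + 3 = w+3.
Result = w+3

w+3


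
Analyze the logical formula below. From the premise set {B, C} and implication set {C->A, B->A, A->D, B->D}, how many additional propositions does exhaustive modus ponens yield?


Initial facts: {B, C}
Apply modus ponens to closure:
  C and C->A  =>  A
  A and A->D  =>  D
Final known: {A, B, C, D}
New propositions: {A, D}
Count = 2

2


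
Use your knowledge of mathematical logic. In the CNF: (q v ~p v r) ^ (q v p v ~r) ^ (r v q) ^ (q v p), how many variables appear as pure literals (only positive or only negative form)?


Check each variable for pure literal status:
p: mixed (not pure)
q: pure positive
r: mixed (not pure)
Pure literal count = 1

1


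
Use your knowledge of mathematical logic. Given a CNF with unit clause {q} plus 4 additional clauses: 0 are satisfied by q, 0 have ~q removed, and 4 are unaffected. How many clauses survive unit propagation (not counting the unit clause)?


Satisfied (removed): 0
Shortened (remain): 0
Unchanged (remain): 4
Remaining = 0 + 4 = 4

4


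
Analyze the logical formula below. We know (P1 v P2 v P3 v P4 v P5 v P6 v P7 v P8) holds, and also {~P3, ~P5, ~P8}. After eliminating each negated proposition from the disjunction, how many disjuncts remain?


Original disjuncts (8): P1, P2, P3, P4, P5, P6, P7, P8
Negated (eliminate): ~P3, ~P5, ~P8
Remaining disjuncts: P1, P2, P4, P6, P7
Count = 8 - 3 = 5

5


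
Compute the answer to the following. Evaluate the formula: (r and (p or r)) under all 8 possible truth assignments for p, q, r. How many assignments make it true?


Check all 8 assignments:
p=0, q=0, r=0: 0
p=0, q=0, r=1: 1
p=0, q=1, r=0: 0
p=0, q=1, r=1: 1
p=1, q=0, r=0: 0
p=1, q=0, r=1: 1
p=1, q=1, r=0: 0
p=1, q=1, r=1: 1
Count of True = 4

4


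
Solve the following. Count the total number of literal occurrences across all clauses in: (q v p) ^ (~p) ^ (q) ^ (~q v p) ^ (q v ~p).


Counting literals in each clause:
Clause 1: 2 literal(s)
Clause 2: 1 literal(s)
Clause 3: 1 literal(s)
Clause 4: 2 literal(s)
Clause 5: 2 literal(s)
Total = 8

8


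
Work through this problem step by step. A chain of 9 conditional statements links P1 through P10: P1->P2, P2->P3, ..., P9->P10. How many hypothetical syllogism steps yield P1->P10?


With 9 implications in a chain connecting 10 propositions:
P1->P2, P2->P3, ..., P9->P10
Steps needed = (number of implications) - 1 = 9 - 1 = 8

8


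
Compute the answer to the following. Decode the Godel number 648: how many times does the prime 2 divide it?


Factorize 648 by dividing by 2 repeatedly.
Division steps: 2 divides 648 exactly 3 time(s).
Exponent of 2 = 3

3


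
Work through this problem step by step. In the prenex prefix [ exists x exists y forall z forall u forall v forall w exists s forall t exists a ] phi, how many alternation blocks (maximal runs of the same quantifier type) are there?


Quantifier-type sequence: E E A A A A E A E  (A=forall, E=exists)
Group into maximal same-type runs:
  Ex2 | Ax4 | Ex1 | Ax1 | Ex1
Number of blocks = 5

5


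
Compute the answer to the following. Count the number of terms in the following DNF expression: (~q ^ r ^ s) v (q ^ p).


A DNF formula is a disjunction of terms (conjunctions).
Terms are separated by v.
Counting the disjuncts: 2 terms.

2


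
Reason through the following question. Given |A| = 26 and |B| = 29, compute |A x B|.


The Cartesian product A x B contains all ordered pairs (a, b).
|A x B| = |A| * |B| = 26 * 29 = 754

754


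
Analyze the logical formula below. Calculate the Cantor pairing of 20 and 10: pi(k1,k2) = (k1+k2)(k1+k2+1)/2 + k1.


k1 + k2 = 30
(k1+k2)(k1+k2+1)/2 = 30 * 31 / 2 = 465
pi = 465 + 20 = 485

485


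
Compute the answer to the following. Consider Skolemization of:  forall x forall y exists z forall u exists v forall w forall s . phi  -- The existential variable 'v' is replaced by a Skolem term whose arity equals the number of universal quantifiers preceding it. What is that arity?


Quantifier prefix: forall x forall y exists z forall u exists v forall w forall s
'v' is existentially quantified at position 5.
Universal variables preceding it: x, y, u
Skolem function arity = 3

3


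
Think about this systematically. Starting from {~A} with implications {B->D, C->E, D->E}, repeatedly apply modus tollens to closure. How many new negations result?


Initial negated facts: {~A}
Apply modus tollens to closure:
  (no implication fires)
Final negated: {~A}
New negations: {(none)}
Count = 0

0


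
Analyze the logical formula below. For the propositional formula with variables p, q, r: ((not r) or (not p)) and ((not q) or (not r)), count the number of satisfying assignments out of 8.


Evaluate all 8 assignments for p, q, r:
p=0, q=0, r=0: 1
p=0, q=0, r=1: 1
p=0, q=1, r=0: 1
p=0, q=1, r=1: 0
p=1, q=0, r=0: 1
p=1, q=0, r=1: 0
p=1, q=1, r=0: 1
p=1, q=1, r=1: 0
Satisfying count = 5

5


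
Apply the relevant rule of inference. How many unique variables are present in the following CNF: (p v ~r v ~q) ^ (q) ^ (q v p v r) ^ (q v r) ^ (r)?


Identify each variable that appears in the formula.
Variables found: p, q, r
Count = 3

3


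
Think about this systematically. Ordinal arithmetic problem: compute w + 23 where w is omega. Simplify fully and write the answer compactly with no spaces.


Compute w + 23.
Ordinal + is associative but NOT commutative; for finite n>0, n + w = w but w + n stays w+n.
w + 23 is already in normal form (a successor ordinal beyond w).
Result = w+23

w+23


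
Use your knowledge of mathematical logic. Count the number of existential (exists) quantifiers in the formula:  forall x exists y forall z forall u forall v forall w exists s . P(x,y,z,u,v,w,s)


Quantifier prefix: forall x exists y forall z forall u forall v forall w exists s
Mark each quantifier type:
  U E U U U U E
Universal count = 5, Existential count = 2
Asked for existential (exists) quantifiers: 2

2


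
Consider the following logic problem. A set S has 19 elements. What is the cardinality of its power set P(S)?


The power set of a set with n elements has 2^n elements.
|P(S)| = 2^19 = 524288

524288


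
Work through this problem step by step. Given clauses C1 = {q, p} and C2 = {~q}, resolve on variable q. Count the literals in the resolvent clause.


Remove q from C1 and ~q from C2.
C1 remainder: {p}
C2 remainder: {}
Union (resolvent): {p}
Resolvent has 1 literal(s).

1


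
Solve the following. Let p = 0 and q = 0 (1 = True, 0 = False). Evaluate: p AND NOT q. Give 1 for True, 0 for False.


p = 0, q = 0
Operation: p AND NOT q
Evaluate: 0 AND NOT 0 = 0

0


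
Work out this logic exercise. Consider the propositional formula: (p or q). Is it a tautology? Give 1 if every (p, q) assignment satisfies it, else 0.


Check all 4 assignments:
p=0, q=0: 0
p=0, q=1: 1
p=1, q=0: 1
p=1, q=1: 1
Satisfying count = 3/4.
Tautology iff count = 4: no.

0


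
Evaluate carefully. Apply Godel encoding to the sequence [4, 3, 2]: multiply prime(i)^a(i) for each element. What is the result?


Encode each element as an exponent of the corresponding prime:
  2^4 = 16
  3^3 = 27
  5^2 = 25
Product = 16 * 27 * 25 = 10800

10800


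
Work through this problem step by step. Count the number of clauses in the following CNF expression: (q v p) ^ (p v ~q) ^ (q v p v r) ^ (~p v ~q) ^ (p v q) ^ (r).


A CNF formula is a conjunction of clauses.
Clauses are separated by ^.
Counting the conjuncts: 6 clauses.

6


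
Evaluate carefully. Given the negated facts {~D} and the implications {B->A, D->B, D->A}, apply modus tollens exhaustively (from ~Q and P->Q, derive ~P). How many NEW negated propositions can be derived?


Initial negated facts: {~D}
Apply modus tollens to closure:
  (no implication fires)
Final negated: {~D}
New negations: {(none)}
Count = 0

0


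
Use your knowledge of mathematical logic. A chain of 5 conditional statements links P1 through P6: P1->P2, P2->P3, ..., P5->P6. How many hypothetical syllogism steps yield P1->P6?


With 5 implications in a chain connecting 6 propositions:
P1->P2, P2->P3, ..., P5->P6
Steps needed = (number of implications) - 1 = 5 - 1 = 4

4


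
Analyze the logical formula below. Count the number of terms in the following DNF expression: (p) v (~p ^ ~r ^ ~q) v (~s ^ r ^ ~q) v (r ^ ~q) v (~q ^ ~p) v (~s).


A DNF formula is a disjunction of terms (conjunctions).
Terms are separated by v.
Counting the disjuncts: 6 terms.

6


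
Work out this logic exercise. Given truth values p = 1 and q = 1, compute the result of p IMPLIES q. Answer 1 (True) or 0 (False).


p = 1, q = 1
Operation: p IMPLIES q
Evaluate: 1 IMPLIES 1 = 1

1


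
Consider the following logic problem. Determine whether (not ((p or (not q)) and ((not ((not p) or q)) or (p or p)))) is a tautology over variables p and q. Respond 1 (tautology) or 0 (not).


Check all 4 assignments:
p=0, q=0: 1
p=0, q=1: 1
p=1, q=0: 0
p=1, q=1: 0
Satisfying count = 2/4.
Tautology iff count = 4: no.

0


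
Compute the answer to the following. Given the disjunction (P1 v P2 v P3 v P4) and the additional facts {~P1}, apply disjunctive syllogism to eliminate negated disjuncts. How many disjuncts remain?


Original disjuncts (4): P1, P2, P3, P4
Negated (eliminate): ~P1
Remaining disjuncts: P2, P3, P4
Count = 4 - 1 = 3

3


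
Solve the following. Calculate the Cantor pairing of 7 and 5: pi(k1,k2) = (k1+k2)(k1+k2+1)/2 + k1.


k1 + k2 = 12
(k1+k2)(k1+k2+1)/2 = 12 * 13 / 2 = 78
pi = 78 + 7 = 85

85


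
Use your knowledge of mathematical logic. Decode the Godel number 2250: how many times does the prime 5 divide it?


Factorize 2250 by dividing by 5 repeatedly.
Division steps: 5 divides 2250 exactly 3 time(s).
Exponent of 5 = 3

3


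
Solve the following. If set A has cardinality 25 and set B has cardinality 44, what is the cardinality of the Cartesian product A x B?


The Cartesian product A x B contains all ordered pairs (a, b).
|A x B| = |A| * |B| = 25 * 44 = 1100

1100


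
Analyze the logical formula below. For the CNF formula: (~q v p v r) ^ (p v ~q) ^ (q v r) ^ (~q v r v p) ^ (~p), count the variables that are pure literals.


Check each variable for pure literal status:
p: mixed (not pure)
q: mixed (not pure)
r: pure positive
Pure literal count = 1

1


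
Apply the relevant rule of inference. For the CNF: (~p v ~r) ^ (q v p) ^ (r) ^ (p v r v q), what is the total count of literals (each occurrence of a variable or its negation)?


Counting literals in each clause:
Clause 1: 2 literal(s)
Clause 2: 2 literal(s)
Clause 3: 1 literal(s)
Clause 4: 3 literal(s)
Total = 8

8


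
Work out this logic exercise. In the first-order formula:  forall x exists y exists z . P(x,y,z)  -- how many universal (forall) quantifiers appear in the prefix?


Quantifier prefix: forall x exists y exists z
Mark each quantifier type:
  U E E
Universal count = 1, Existential count = 2
Asked for universal (forall) quantifiers: 1

1


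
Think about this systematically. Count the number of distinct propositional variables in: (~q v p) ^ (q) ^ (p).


Identify each variable that appears in the formula.
Variables found: p, q
Count = 2

2


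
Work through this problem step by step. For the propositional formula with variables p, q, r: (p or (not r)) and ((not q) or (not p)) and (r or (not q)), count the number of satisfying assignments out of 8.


Evaluate all 8 assignments for p, q, r:
p=0, q=0, r=0: 1
p=0, q=0, r=1: 0
p=0, q=1, r=0: 0
p=0, q=1, r=1: 0
p=1, q=0, r=0: 1
p=1, q=0, r=1: 1
p=1, q=1, r=0: 0
p=1, q=1, r=1: 0
Satisfying count = 3

3


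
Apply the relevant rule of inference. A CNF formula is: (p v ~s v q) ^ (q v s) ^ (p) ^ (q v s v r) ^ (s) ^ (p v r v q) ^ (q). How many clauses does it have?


A CNF formula is a conjunction of clauses.
Clauses are separated by ^.
Counting the conjuncts: 7 clauses.

7


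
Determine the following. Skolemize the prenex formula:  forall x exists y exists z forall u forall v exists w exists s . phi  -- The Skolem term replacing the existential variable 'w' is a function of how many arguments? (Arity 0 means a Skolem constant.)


Quantifier prefix: forall x exists y exists z forall u forall v exists w exists s
'w' is existentially quantified at position 6.
Universal variables preceding it: x, u, v
Skolem function arity = 3

3


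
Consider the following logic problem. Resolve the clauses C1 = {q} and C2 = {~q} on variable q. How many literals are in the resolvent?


Remove q from C1 and ~q from C2.
C1 remainder: {}
C2 remainder: {}
Union (resolvent): {} (empty clause)
Resolvent has 0 literal(s).

0


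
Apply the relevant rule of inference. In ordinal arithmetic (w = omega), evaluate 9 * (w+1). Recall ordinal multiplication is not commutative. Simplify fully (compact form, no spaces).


Compute 9 * (w+1).
Ordinal * is associative and left-distributive over +, but NOT commutative; for finite n>1, n*w = w but w*n stays w*n.
By left-distributivity: 9 * (w+1) = 9*w + 9*1 = w + 9 = w+9.
Result = w+9

w+9


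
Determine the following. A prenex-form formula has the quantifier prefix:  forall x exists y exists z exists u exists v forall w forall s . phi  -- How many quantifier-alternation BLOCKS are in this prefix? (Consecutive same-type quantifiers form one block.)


Quantifier-type sequence: A E E E E A A  (A=forall, E=exists)
Group into maximal same-type runs:
  Ax1 | Ex4 | Ax2
Number of blocks = 3

3


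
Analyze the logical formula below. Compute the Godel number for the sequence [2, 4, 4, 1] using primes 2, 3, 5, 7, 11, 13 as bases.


Encode each element as an exponent of the corresponding prime:
  2^2 = 4
  3^4 = 81
  5^4 = 625
  7^1 = 7
Product = 4 * 81 * 625 * 7 = 1417500

1417500


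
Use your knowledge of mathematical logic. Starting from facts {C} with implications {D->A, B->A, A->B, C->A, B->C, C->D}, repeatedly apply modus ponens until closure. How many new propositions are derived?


Initial facts: {C}
Apply modus ponens to closure:
  C and C->A  =>  A
  C and C->D  =>  D
  A and A->B  =>  B
Final known: {A, B, C, D}
New propositions: {A, B, D}
Count = 3

3


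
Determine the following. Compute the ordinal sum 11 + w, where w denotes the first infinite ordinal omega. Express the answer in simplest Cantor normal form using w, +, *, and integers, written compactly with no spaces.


Compute 11 + w.
Ordinal + is associative but NOT commutative; for finite n>0, n + w = w but w + n stays w+n.
Any finite left addend is absorbed by w on the right: 11 + w = w.
Result = w

w
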